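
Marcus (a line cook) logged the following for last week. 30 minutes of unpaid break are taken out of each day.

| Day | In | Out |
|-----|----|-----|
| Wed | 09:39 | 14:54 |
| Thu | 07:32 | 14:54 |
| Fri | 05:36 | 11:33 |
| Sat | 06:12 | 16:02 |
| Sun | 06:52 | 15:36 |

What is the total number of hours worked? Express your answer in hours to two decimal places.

34.63 hours

Wed: 09:39–14:54 = 5 h 15 min; less 30 min break → 4 h 45 min
Thu: 07:32–14:54 = 7 h 22 min; less 30 min break → 6 h 52 min
Fri: 05:36–11:33 = 5 h 57 min; less 30 min break → 5 h 27 min
Sat: 06:12–16:02 = 9 h 50 min; less 30 min break → 9 h 20 min
Sun: 06:52–15:36 = 8 h 44 min; less 30 min break → 8 h 14 min
Total: 4 h 45 min + 6 h 52 min + 5 h 27 min + 9 h 20 min + 8 h 14 min = 34 h 38 min.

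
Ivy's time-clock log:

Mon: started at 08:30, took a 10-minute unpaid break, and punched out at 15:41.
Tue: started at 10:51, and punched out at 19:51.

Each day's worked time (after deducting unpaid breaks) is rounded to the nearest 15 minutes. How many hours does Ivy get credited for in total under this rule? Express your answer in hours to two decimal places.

16.00 hours

Mon: 08:30–15:41 = 7 h 11 min − 10 min = 7 h 1 min → rounds to 7 h 0 min
Tue: 10:51–19:51 = 9 h 0 min → rounds to 9 h 0 min
Total credited: 16 h 0 min.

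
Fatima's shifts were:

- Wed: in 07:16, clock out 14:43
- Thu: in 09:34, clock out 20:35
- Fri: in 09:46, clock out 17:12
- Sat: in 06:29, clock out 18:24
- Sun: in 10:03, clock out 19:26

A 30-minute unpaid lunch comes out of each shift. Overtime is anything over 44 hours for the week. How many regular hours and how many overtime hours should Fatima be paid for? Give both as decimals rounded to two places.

Wed: 07:16–14:43 = 7 h 27 min; less 30 min break → 6 h 57 min
Thu: 09:34–20:35 = 11 h 1 min; less 30 min break → 10 h 31 min
Fri: 09:46–17:12 = 7 h 26 min; less 30 min break → 6 h 56 min
Sat: 06:29–18:24 = 11 h 55 min; less 30 min break → 11 h 25 min
Sun: 10:03–19:26 = 9 h 23 min; less 30 min break → 8 h 53 min
Total worked: 44 h 42 min = 44.70 h.
Threshold 44 h → overtime 0 h 42 min, regular 44 h 0 min.

Regular 44.00 hours, overtime 0.70 hours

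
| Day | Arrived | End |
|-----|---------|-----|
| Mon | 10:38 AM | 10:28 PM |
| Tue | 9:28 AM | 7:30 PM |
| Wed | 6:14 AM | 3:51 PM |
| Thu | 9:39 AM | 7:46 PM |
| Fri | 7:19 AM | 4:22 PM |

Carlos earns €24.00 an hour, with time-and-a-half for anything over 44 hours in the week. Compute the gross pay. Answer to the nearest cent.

€1295.40

Mon: 10:38 AM–10:28 PM = 11 h 50 min
Tue: 9:28 AM–7:30 PM = 10 h 2 min
Wed: 6:14 AM–3:51 PM = 9 h 37 min
Thu: 9:39 AM–7:46 PM = 10 h 7 min
Fri: 7:19 AM–4:22 PM = 9 h 3 min
Total worked: 50 h 39 min = 3039 min.
Regular 44 h 0 min = 2640 min at €24.00/h; overtime 6 h 39 min = 399 min at €36.00/h.
Pay = (2640 × €24.00 + 399 × €36.00) ÷ 60 = €1295.40.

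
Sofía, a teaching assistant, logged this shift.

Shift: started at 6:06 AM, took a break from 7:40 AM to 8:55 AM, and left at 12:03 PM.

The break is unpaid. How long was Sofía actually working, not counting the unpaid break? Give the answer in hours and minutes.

Shift: 6:06 AM–12:03 PM = 5 h 57 min; less 75 min break → 4 h 42 min

4 h 42 min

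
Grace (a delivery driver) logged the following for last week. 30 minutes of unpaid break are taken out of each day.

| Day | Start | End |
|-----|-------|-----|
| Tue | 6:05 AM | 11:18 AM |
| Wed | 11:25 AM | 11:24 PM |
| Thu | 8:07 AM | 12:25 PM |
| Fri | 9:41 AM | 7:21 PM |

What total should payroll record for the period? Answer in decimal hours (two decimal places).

Tue: 6:05 AM–11:18 AM = 5 h 13 min; less 30 min break → 4 h 43 min
Wed: 11:25 AM–11:24 PM = 11 h 59 min; less 30 min break → 11 h 29 min
Thu: 8:07 AM–12:25 PM = 4 h 18 min; less 30 min break → 3 h 48 min
Fri: 9:41 AM–7:21 PM = 9 h 40 min; less 30 min break → 9 h 10 min
Total: 4 h 43 min + 11 h 29 min + 3 h 48 min + 9 h 10 min = 29 h 10 min.

29.17 hours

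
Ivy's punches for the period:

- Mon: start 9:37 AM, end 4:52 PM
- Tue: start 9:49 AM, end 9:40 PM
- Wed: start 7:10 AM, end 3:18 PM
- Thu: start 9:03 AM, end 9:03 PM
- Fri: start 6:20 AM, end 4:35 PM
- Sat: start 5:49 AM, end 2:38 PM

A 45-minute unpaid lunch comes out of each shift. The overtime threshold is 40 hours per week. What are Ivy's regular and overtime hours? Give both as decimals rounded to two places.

Mon: 9:37 AM–4:52 PM = 7 h 15 min; less 45 min break → 6 h 30 min
Tue: 9:49 AM–9:40 PM = 11 h 51 min; less 45 min break → 11 h 6 min
Wed: 7:10 AM–3:18 PM = 8 h 8 min; less 45 min break → 7 h 23 min
Thu: 9:03 AM–9:03 PM = 12 h 0 min; less 45 min break → 11 h 15 min
Fri: 6:20 AM–4:35 PM = 10 h 15 min; less 45 min break → 9 h 30 min
Sat: 5:49 AM–2:38 PM = 8 h 49 min; less 45 min break → 8 h 4 min
Total worked: 53 h 48 min = 53.80 h.
Threshold 40 h → overtime 13 h 48 min, regular 40 h 0 min.

Regular 40.00 hours, overtime 13.80 hours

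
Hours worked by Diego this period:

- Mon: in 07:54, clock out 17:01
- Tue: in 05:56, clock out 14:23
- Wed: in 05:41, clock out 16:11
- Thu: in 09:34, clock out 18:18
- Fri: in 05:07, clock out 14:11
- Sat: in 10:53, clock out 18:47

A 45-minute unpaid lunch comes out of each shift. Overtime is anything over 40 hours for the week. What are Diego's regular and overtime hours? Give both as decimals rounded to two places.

Regular 40.00 hours, overtime 9.27 hours

Mon: 07:54–17:01 = 9 h 7 min; less 45 min break → 8 h 22 min
Tue: 05:56–14:23 = 8 h 27 min; less 45 min break → 7 h 42 min
Wed: 05:41–16:11 = 10 h 30 min; less 45 min break → 9 h 45 min
Thu: 09:34–18:18 = 8 h 44 min; less 45 min break → 7 h 59 min
Fri: 05:07–14:11 = 9 h 4 min; less 45 min break → 8 h 19 min
Sat: 10:53–18:47 = 7 h 54 min; less 45 min break → 7 h 9 min
Total worked: 49 h 16 min = 49.27 h.
Threshold 40 h → overtime 9 h 16 min, regular 40 h 0 min.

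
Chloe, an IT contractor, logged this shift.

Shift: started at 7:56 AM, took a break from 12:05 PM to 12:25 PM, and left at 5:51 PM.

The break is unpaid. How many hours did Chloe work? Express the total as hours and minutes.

9 h 35 min

Shift: 7:56 AM–5:51 PM = 9 h 55 min; less 20 min break → 9 h 35 min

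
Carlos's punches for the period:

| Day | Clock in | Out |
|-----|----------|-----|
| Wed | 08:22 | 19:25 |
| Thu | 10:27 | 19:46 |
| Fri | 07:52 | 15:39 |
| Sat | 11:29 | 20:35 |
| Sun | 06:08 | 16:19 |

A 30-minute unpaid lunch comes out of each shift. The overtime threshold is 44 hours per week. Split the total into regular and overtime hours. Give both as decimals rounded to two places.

Wed: 08:22–19:25 = 11 h 3 min; less 30 min break → 10 h 33 min
Thu: 10:27–19:46 = 9 h 19 min; less 30 min break → 8 h 49 min
Fri: 07:52–15:39 = 7 h 47 min; less 30 min break → 7 h 17 min
Sat: 11:29–20:35 = 9 h 6 min; less 30 min break → 8 h 36 min
Sun: 06:08–16:19 = 10 h 11 min; less 30 min break → 9 h 41 min
Total worked: 44 h 56 min = 44.93 h.
Threshold 44 h → overtime 0 h 56 min, regular 44 h 0 min.

Regular 44.00 hours, overtime 0.93 hours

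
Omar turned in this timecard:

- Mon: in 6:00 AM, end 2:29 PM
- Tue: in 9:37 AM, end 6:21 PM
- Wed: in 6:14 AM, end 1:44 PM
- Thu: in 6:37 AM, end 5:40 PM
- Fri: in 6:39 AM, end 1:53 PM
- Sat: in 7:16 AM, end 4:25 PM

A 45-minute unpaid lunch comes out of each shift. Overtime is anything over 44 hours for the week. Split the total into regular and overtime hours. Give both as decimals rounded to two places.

Regular 44.00 hours, overtime 3.65 hours

Mon: 6:00 AM–2:29 PM = 8 h 29 min; less 45 min break → 7 h 44 min
Tue: 9:37 AM–6:21 PM = 8 h 44 min; less 45 min break → 7 h 59 min
Wed: 6:14 AM–1:44 PM = 7 h 30 min; less 45 min break → 6 h 45 min
Thu: 6:37 AM–5:40 PM = 11 h 3 min; less 45 min break → 10 h 18 min
Fri: 6:39 AM–1:53 PM = 7 h 14 min; less 45 min break → 6 h 29 min
Sat: 7:16 AM–4:25 PM = 9 h 9 min; less 45 min break → 8 h 24 min
Total worked: 47 h 39 min = 47.65 h.
Threshold 44 h → overtime 3 h 39 min, regular 44 h 0 min.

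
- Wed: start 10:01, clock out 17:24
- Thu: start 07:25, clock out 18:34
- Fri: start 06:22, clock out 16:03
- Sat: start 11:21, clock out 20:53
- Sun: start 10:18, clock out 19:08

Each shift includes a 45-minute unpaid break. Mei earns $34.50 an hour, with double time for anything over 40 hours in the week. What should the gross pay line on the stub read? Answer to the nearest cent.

$1575.50

Wed: 10:01–17:24 = 7 h 23 min; less 45 min break → 6 h 38 min
Thu: 07:25–18:34 = 11 h 9 min; less 45 min break → 10 h 24 min
Fri: 06:22–16:03 = 9 h 41 min; less 45 min break → 8 h 56 min
Sat: 11:21–20:53 = 9 h 32 min; less 45 min break → 8 h 47 min
Sun: 10:18–19:08 = 8 h 50 min; less 45 min break → 8 h 5 min
Total worked: 42 h 50 min = 2570 min.
Regular 40 h 0 min = 2400 min at $34.50/h; overtime 2 h 50 min = 170 min at $69.00/h.
Pay = (2400 × $34.50 + 170 × $69.00) ÷ 60 = $1575.50.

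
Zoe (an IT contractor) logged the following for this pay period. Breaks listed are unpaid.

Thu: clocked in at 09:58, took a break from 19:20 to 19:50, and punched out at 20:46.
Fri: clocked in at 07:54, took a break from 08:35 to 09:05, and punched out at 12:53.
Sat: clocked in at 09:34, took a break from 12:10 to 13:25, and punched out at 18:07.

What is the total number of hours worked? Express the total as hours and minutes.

Thu: 09:58–20:46 = 10 h 48 min; less 30 min break → 10 h 18 min
Fri: 07:54–12:53 = 4 h 59 min; less 30 min break → 4 h 29 min
Sat: 09:34–18:07 = 8 h 33 min; less 75 min break → 7 h 18 min
Total: 10 h 18 min + 4 h 29 min + 7 h 18 min = 22 h 5 min.

22 h 5 min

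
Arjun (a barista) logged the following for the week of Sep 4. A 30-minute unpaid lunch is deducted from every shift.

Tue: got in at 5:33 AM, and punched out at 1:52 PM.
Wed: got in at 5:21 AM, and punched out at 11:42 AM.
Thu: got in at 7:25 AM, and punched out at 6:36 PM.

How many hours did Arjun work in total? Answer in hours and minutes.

24 h 21 min

Tue: 5:33 AM–1:52 PM = 8 h 19 min; less 30 min break → 7 h 49 min
Wed: 5:21 AM–11:42 AM = 6 h 21 min; less 30 min break → 5 h 51 min
Thu: 7:25 AM–6:36 PM = 11 h 11 min; less 30 min break → 10 h 41 min
Total: 7 h 49 min + 5 h 51 min + 10 h 41 min = 24 h 21 min.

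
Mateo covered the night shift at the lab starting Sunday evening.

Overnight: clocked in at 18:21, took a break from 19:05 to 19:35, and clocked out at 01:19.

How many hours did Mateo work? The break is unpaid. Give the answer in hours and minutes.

Overnight: 18:21 → midnight = 5 h 39 min; midnight → 01:19 = 1 h 19 min; span 6 h 58 min; less 30 min break → 6 h 28 min

6 h 28 min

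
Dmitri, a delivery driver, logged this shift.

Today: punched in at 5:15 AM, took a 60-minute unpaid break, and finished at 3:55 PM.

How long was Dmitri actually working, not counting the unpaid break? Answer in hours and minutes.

9 h 40 min

Today: 5:15 AM–3:55 PM = 10 h 40 min; less 60 min break → 9 h 40 min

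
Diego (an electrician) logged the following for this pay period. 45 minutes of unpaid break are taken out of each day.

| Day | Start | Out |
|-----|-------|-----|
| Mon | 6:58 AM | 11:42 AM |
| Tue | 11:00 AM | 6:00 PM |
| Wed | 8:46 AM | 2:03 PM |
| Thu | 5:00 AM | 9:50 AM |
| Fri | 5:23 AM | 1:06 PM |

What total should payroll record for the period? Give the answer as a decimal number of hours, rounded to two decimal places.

Mon: 6:58 AM–11:42 AM = 4 h 44 min; less 45 min break → 3 h 59 min
Tue: 11:00 AM–6:00 PM = 7 h 0 min; less 45 min break → 6 h 15 min
Wed: 8:46 AM–2:03 PM = 5 h 17 min; less 45 min break → 4 h 32 min
Thu: 5:00 AM–9:50 AM = 4 h 50 min; less 45 min break → 4 h 5 min
Fri: 5:23 AM–1:06 PM = 7 h 43 min; less 45 min break → 6 h 58 min
Total: 3 h 59 min + 6 h 15 min + 4 h 32 min + 4 h 5 min + 6 h 58 min = 25 h 49 min.

25.82 hours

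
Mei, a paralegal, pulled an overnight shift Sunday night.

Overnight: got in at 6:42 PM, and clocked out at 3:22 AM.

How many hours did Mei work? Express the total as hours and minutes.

Overnight: 6:42 PM → midnight = 5 h 18 min; midnight → 3:22 AM = 3 h 22 min; span 8 h 40 min

8 h 40 min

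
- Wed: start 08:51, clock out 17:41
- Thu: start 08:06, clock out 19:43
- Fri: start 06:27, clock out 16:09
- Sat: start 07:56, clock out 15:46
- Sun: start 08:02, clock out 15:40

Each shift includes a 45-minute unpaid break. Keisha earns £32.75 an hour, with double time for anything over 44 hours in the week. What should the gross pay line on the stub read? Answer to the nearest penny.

Wed: 08:51–17:41 = 8 h 50 min; less 45 min break → 8 h 5 min
Thu: 08:06–19:43 = 11 h 37 min; less 45 min break → 10 h 52 min
Fri: 06:27–16:09 = 9 h 42 min; less 45 min break → 8 h 57 min
Sat: 07:56–15:46 = 7 h 50 min; less 45 min break → 7 h 5 min
Sun: 08:02–15:40 = 7 h 38 min; less 45 min break → 6 h 53 min
Total worked: 41 h 52 min = 2512 min.
Regular 41 h 52 min = 2512 min at £32.75/h; overtime 0 h 0 min = 0 min at £65.50/h.
Pay = (2512 × £32.75 + 0 × £65.50) ÷ 60 = £1371.13.

£1371.13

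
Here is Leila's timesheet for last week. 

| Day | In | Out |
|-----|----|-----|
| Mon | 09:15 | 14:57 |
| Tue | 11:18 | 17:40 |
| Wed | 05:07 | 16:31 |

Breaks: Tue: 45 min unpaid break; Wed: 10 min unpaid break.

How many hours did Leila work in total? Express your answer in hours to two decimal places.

22.55 hours

Mon: 09:15–14:57 = 5 h 42 min
Tue: 11:18–17:40 = 6 h 22 min; less 45 min break → 5 h 37 min
Wed: 05:07–16:31 = 11 h 24 min; less 10 min break → 11 h 14 min
Total: 5 h 42 min + 5 h 37 min + 11 h 14 min = 22 h 33 min.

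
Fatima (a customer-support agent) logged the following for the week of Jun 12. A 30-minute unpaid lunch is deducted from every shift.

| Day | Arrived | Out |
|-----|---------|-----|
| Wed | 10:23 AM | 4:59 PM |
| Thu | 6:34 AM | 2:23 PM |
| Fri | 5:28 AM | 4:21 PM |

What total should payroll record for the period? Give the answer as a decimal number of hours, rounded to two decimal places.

23.80 hours

Wed: 10:23 AM–4:59 PM = 6 h 36 min; less 30 min break → 6 h 6 min
Thu: 6:34 AM–2:23 PM = 7 h 49 min; less 30 min break → 7 h 19 min
Fri: 5:28 AM–4:21 PM = 10 h 53 min; less 30 min break → 10 h 23 min
Total: 6 h 6 min + 7 h 19 min + 10 h 23 min = 23 h 48 min.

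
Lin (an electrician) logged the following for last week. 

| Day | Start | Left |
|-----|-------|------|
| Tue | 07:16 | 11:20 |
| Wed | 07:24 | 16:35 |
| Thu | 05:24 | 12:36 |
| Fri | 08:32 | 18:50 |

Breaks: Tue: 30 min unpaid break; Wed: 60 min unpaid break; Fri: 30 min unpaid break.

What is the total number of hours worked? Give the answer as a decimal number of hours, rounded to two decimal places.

Tue: 07:16–11:20 = 4 h 4 min; less 30 min break → 3 h 34 min
Wed: 07:24–16:35 = 9 h 11 min; less 60 min break → 8 h 11 min
Thu: 05:24–12:36 = 7 h 12 min
Fri: 08:32–18:50 = 10 h 18 min; less 30 min break → 9 h 48 min
Total: 3 h 34 min + 8 h 11 min + 7 h 12 min + 9 h 48 min = 28 h 45 min.

28.75 hours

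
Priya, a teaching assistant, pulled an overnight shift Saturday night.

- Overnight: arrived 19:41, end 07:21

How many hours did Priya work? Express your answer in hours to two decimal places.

11.67 hours

Overnight: 19:41 → midnight = 4 h 19 min; midnight → 07:21 = 7 h 21 min; span 11 h 40 min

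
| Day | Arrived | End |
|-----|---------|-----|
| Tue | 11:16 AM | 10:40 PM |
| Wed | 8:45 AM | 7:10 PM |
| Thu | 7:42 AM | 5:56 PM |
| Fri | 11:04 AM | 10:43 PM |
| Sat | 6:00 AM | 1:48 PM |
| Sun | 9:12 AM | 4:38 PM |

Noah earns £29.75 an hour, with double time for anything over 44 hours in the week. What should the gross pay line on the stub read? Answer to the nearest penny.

£2197.53

Tue: 11:16 AM–10:40 PM = 11 h 24 min
Wed: 8:45 AM–7:10 PM = 10 h 25 min
Thu: 7:42 AM–5:56 PM = 10 h 14 min
Fri: 11:04 AM–10:43 PM = 11 h 39 min
Sat: 6:00 AM–1:48 PM = 7 h 48 min
Sun: 9:12 AM–4:38 PM = 7 h 26 min
Total worked: 58 h 56 min = 3536 min.
Regular 44 h 0 min = 2640 min at £29.75/h; overtime 14 h 56 min = 896 min at £59.50/h.
Pay = (2640 × £29.75 + 896 × £59.50) ÷ 60 = £2197.53.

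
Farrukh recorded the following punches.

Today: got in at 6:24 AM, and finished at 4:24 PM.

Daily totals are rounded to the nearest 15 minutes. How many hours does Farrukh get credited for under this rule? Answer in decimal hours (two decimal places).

10.00 hours

Today: 6:24 AM–4:24 PM = 10 h 0 min → rounds to 10 h 0 min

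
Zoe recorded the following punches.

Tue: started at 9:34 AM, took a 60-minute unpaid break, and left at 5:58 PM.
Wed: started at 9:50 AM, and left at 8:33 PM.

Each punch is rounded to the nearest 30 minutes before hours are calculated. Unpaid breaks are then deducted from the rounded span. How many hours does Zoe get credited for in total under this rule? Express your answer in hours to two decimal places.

18.00 hours

Tue: in 9:34 AM→9:30 AM, out 5:58 PM→6:00 PM; 8 h 30 min − 60 min = 7 h 30 min
Wed: in 9:50 AM→10:00 AM, out 8:33 PM→8:30 PM; 10 h 30 min
Total credited: 18 h 0 min.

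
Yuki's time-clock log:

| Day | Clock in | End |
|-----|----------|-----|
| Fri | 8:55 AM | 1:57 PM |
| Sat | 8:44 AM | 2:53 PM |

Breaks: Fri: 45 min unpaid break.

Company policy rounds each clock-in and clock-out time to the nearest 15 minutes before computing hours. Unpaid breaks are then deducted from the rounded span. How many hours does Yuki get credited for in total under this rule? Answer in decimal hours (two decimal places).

Fri: in 8:55 AM→9:00 AM, out 1:57 PM→2:00 PM; 5 h 0 min − 45 min = 4 h 15 min
Sat: in 8:44 AM→8:45 AM, out 2:53 PM→3:00 PM; 6 h 15 min
Total credited: 10 h 30 min.

10.50 hours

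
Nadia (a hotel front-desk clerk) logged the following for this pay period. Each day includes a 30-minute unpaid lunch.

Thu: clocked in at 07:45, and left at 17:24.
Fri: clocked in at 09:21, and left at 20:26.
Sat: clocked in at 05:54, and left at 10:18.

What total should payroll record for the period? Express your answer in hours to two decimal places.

Thu: 07:45–17:24 = 9 h 39 min; less 30 min break → 9 h 9 min
Fri: 09:21–20:26 = 11 h 5 min; less 30 min break → 10 h 35 min
Sat: 05:54–10:18 = 4 h 24 min; less 30 min break → 3 h 54 min
Total: 9 h 9 min + 10 h 35 min + 3 h 54 min = 23 h 38 min.

23.63 hours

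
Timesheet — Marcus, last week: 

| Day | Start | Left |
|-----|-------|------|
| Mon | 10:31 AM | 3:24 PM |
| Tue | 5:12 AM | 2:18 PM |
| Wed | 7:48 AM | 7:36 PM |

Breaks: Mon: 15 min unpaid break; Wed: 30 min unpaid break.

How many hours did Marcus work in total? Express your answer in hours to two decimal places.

Mon: 10:31 AM–3:24 PM = 4 h 53 min; less 15 min break → 4 h 38 min
Tue: 5:12 AM–2:18 PM = 9 h 6 min
Wed: 7:48 AM–7:36 PM = 11 h 48 min; less 30 min break → 11 h 18 min
Total: 4 h 38 min + 9 h 6 min + 11 h 18 min = 25 h 2 min.

25.03 hours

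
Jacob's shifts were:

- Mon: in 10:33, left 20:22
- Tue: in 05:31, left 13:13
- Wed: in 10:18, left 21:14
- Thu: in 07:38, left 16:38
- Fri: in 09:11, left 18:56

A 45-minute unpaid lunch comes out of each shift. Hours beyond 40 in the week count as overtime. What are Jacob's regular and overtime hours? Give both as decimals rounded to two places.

Mon: 10:33–20:22 = 9 h 49 min; less 45 min break → 9 h 4 min
Tue: 05:31–13:13 = 7 h 42 min; less 45 min break → 6 h 57 min
Wed: 10:18–21:14 = 10 h 56 min; less 45 min break → 10 h 11 min
Thu: 07:38–16:38 = 9 h 0 min; less 45 min break → 8 h 15 min
Fri: 09:11–18:56 = 9 h 45 min; less 45 min break → 9 h 0 min
Total worked: 43 h 27 min = 43.45 h.
Threshold 40 h → overtime 3 h 27 min, regular 40 h 0 min.

Regular 40.00 hours, overtime 3.45 hours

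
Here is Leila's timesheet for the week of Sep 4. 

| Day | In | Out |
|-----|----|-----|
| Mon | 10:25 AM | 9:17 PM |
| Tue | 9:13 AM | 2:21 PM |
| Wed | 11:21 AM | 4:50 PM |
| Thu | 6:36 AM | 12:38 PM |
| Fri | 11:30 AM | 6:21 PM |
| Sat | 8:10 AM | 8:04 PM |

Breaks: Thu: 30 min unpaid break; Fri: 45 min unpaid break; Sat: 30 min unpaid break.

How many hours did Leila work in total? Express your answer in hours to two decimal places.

44.52 hours

Mon: 10:25 AM–9:17 PM = 10 h 52 min
Tue: 9:13 AM–2:21 PM = 5 h 8 min
Wed: 11:21 AM–4:50 PM = 5 h 29 min
Thu: 6:36 AM–12:38 PM = 6 h 2 min; less 30 min break → 5 h 32 min
Fri: 11:30 AM–6:21 PM = 6 h 51 min; less 45 min break → 6 h 6 min
Sat: 8:10 AM–8:04 PM = 11 h 54 min; less 30 min break → 11 h 24 min
Total: 10 h 52 min + 5 h 8 min + 5 h 29 min + 5 h 32 min + 6 h 6 min + 11 h 24 min = 44 h 31 min.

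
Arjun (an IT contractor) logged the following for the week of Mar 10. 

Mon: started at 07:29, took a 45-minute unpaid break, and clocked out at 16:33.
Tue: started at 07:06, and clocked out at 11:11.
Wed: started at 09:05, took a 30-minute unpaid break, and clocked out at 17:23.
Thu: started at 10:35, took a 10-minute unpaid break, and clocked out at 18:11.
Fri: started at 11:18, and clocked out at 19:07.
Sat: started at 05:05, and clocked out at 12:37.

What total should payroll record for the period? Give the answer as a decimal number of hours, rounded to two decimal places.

42.98 hours

Mon: 07:29–16:33 = 9 h 4 min; less 45 min break → 8 h 19 min
Tue: 07:06–11:11 = 4 h 5 min
Wed: 09:05–17:23 = 8 h 18 min; less 30 min break → 7 h 48 min
Thu: 10:35–18:11 = 7 h 36 min; less 10 min break → 7 h 26 min
Fri: 11:18–19:07 = 7 h 49 min
Sat: 05:05–12:37 = 7 h 32 min
Total: 8 h 19 min + 4 h 5 min + 7 h 48 min + 7 h 26 min + 7 h 49 min + 7 h 32 min = 42 h 59 min.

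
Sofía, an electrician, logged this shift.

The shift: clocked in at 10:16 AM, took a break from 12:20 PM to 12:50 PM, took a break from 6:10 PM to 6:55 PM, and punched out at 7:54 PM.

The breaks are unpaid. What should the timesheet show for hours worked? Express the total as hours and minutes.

8 h 23 min

The shift: 10:16 AM–7:54 PM = 9 h 38 min; less 75 min break → 8 h 23 min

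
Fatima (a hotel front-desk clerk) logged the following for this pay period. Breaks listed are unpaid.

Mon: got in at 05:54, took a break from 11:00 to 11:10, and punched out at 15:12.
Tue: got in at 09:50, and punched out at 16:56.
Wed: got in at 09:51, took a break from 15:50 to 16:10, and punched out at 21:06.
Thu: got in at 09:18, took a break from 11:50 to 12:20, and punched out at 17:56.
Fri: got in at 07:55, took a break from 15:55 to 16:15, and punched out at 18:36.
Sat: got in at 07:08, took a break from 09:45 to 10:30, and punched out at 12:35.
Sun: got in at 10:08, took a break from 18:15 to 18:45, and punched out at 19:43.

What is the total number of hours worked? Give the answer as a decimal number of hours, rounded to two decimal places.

Mon: 05:54–15:12 = 9 h 18 min; less 10 min break → 9 h 8 min
Tue: 09:50–16:56 = 7 h 6 min
Wed: 09:51–21:06 = 11 h 15 min; less 20 min break → 10 h 55 min
Thu: 09:18–17:56 = 8 h 38 min; less 30 min break → 8 h 8 min
Fri: 07:55–18:36 = 10 h 41 min; less 20 min break → 10 h 21 min
Sat: 07:08–12:35 = 5 h 27 min; less 45 min break → 4 h 42 min
Sun: 10:08–19:43 = 9 h 35 min; less 30 min break → 9 h 5 min
Total: 9 h 8 min + 7 h 6 min + 10 h 55 min + 8 h 8 min + 10 h 21 min + 4 h 42 min + 9 h 5 min = 59 h 25 min.

59.42 hours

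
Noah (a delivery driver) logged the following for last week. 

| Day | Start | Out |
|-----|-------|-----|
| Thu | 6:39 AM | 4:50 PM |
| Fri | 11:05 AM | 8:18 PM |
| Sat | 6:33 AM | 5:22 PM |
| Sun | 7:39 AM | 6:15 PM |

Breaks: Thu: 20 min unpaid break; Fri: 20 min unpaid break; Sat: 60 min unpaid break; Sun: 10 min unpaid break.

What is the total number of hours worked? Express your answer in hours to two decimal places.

38.98 hours

Thu: 6:39 AM–4:50 PM = 10 h 11 min; less 20 min break → 9 h 51 min
Fri: 11:05 AM–8:18 PM = 9 h 13 min; less 20 min break → 8 h 53 min
Sat: 6:33 AM–5:22 PM = 10 h 49 min; less 60 min break → 9 h 49 min
Sun: 7:39 AM–6:15 PM = 10 h 36 min; less 10 min break → 10 h 26 min
Total: 9 h 51 min + 8 h 53 min + 9 h 49 min + 10 h 26 min = 38 h 59 min.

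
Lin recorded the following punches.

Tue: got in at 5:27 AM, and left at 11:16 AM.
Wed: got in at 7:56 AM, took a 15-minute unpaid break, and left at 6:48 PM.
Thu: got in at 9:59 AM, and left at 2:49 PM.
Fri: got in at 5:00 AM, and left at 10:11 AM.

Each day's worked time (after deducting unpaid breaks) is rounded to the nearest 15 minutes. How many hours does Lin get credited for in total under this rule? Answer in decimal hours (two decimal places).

26.25 hours

Tue: 5:27 AM–11:16 AM = 5 h 49 min → rounds to 5 h 45 min
Wed: 7:56 AM–6:48 PM = 10 h 52 min − 15 min = 10 h 37 min → rounds to 10 h 30 min
Thu: 9:59 AM–2:49 PM = 4 h 50 min → rounds to 4 h 45 min
Fri: 5:00 AM–10:11 AM = 5 h 11 min → rounds to 5 h 15 min
Total credited: 26 h 15 min.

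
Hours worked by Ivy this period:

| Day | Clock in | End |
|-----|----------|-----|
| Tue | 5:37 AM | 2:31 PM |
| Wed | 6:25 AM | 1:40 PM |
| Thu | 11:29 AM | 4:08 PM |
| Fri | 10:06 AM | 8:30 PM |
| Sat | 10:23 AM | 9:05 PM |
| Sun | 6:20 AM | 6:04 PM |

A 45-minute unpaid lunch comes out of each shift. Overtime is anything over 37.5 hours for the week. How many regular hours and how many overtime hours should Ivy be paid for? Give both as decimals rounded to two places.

Tue: 5:37 AM–2:31 PM = 8 h 54 min; less 45 min break → 8 h 9 min
Wed: 6:25 AM–1:40 PM = 7 h 15 min; less 45 min break → 6 h 30 min
Thu: 11:29 AM–4:08 PM = 4 h 39 min; less 45 min break → 3 h 54 min
Fri: 10:06 AM–8:30 PM = 10 h 24 min; less 45 min break → 9 h 39 min
Sat: 10:23 AM–9:05 PM = 10 h 42 min; less 45 min break → 9 h 57 min
Sun: 6:20 AM–6:04 PM = 11 h 44 min; less 45 min break → 10 h 59 min
Total worked: 49 h 8 min = 49.13 h.
Threshold 37.5 h → overtime 11 h 38 min, regular 37 h 30 min.

Regular 37.50 hours, overtime 11.63 hours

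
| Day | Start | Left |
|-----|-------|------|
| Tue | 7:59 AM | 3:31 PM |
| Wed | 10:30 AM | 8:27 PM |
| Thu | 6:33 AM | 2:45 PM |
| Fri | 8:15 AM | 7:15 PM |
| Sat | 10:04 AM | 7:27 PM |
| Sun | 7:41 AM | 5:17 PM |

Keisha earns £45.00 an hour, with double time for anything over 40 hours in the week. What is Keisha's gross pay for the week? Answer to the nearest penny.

£3210.00

Tue: 7:59 AM–3:31 PM = 7 h 32 min
Wed: 10:30 AM–8:27 PM = 9 h 57 min
Thu: 6:33 AM–2:45 PM = 8 h 12 min
Fri: 8:15 AM–7:15 PM = 11 h 0 min
Sat: 10:04 AM–7:27 PM = 9 h 23 min
Sun: 7:41 AM–5:17 PM = 9 h 36 min
Total worked: 55 h 40 min = 3340 min.
Regular 40 h 0 min = 2400 min at £45.00/h; overtime 15 h 40 min = 940 min at £90.00/h.
Pay = (2400 × £45.00 + 940 × £90.00) ÷ 60 = £3210.00.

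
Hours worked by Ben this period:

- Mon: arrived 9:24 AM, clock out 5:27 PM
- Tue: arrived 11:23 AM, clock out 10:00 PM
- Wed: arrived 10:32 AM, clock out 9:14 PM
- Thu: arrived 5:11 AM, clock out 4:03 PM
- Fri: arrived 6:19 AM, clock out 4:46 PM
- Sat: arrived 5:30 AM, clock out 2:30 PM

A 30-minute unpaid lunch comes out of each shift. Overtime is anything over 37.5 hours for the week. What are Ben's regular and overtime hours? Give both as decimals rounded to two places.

Mon: 9:24 AM–5:27 PM = 8 h 3 min; less 30 min break → 7 h 33 min
Tue: 11:23 AM–10:00 PM = 10 h 37 min; less 30 min break → 10 h 7 min
Wed: 10:32 AM–9:14 PM = 10 h 42 min; less 30 min break → 10 h 12 min
Thu: 5:11 AM–4:03 PM = 10 h 52 min; less 30 min break → 10 h 22 min
Fri: 6:19 AM–4:46 PM = 10 h 27 min; less 30 min break → 9 h 57 min
Sat: 5:30 AM–2:30 PM = 9 h 0 min; less 30 min break → 8 h 30 min
Total worked: 56 h 41 min = 56.68 h.
Threshold 37.5 h → overtime 19 h 11 min, regular 37 h 30 min.

Regular 37.50 hours, overtime 19.18 hours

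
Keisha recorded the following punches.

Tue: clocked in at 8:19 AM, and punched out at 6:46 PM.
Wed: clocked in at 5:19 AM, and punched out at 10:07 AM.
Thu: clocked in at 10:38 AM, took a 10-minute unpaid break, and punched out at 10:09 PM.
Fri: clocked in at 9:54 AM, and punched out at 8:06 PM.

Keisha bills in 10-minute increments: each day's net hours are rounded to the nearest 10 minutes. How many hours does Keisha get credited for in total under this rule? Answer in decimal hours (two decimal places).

36.83 hours

Tue: 8:19 AM–6:46 PM = 10 h 27 min → rounds to 10 h 30 min
Wed: 5:19 AM–10:07 AM = 4 h 48 min → rounds to 4 h 50 min
Thu: 10:38 AM–10:09 PM = 11 h 31 min − 10 min = 11 h 21 min → rounds to 11 h 20 min
Fri: 9:54 AM–8:06 PM = 10 h 12 min → rounds to 10 h 10 min
Total credited: 36 h 50 min.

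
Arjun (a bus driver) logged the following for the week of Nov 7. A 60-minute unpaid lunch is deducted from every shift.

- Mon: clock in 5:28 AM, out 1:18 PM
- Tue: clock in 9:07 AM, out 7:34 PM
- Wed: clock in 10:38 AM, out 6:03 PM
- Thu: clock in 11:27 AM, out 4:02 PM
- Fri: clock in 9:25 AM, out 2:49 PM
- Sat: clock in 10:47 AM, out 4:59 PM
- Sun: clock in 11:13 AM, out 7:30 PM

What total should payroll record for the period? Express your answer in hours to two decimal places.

Mon: 5:28 AM–1:18 PM = 7 h 50 min; less 60 min break → 6 h 50 min
Tue: 9:07 AM–7:34 PM = 10 h 27 min; less 60 min break → 9 h 27 min
Wed: 10:38 AM–6:03 PM = 7 h 25 min; less 60 min break → 6 h 25 min
Thu: 11:27 AM–4:02 PM = 4 h 35 min; less 60 min break → 3 h 35 min
Fri: 9:25 AM–2:49 PM = 5 h 24 min; less 60 min break → 4 h 24 min
Sat: 10:47 AM–4:59 PM = 6 h 12 min; less 60 min break → 5 h 12 min
Sun: 11:13 AM–7:30 PM = 8 h 17 min; less 60 min break → 7 h 17 min
Total: 6 h 50 min + 9 h 27 min + 6 h 25 min + 3 h 35 min + 4 h 24 min + 5 h 12 min + 7 h 17 min = 43 h 10 min.

43.17 hours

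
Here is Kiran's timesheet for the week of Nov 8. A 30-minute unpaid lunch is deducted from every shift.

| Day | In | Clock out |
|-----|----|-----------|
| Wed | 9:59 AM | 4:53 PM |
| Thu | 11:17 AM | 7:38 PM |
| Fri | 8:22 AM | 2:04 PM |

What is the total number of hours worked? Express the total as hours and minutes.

19 h 27 min

Wed: 9:59 AM–4:53 PM = 6 h 54 min; less 30 min break → 6 h 24 min
Thu: 11:17 AM–7:38 PM = 8 h 21 min; less 30 min break → 7 h 51 min
Fri: 8:22 AM–2:04 PM = 5 h 42 min; less 30 min break → 5 h 12 min
Total: 6 h 24 min + 7 h 51 min + 5 h 12 min = 19 h 27 min.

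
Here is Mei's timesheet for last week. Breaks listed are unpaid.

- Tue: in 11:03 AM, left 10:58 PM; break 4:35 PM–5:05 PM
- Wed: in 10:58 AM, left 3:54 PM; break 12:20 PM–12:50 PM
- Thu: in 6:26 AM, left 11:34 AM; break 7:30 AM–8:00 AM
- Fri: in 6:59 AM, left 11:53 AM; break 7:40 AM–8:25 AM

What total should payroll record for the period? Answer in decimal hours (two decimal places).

Tue: 11:03 AM–10:58 PM = 11 h 55 min; less 30 min break → 11 h 25 min
Wed: 10:58 AM–3:54 PM = 4 h 56 min; less 30 min break → 4 h 26 min
Thu: 6:26 AM–11:34 AM = 5 h 8 min; less 30 min break → 4 h 38 min
Fri: 6:59 AM–11:53 AM = 4 h 54 min; less 45 min break → 4 h 9 min
Total: 11 h 25 min + 4 h 26 min + 4 h 38 min + 4 h 9 min = 24 h 38 min.

24.63 hours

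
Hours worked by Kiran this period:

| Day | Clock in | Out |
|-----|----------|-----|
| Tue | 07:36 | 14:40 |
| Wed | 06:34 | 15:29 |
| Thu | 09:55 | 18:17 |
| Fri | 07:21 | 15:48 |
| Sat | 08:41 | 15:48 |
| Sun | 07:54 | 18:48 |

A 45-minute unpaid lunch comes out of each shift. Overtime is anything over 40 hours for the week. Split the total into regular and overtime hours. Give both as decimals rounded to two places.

Tue: 07:36–14:40 = 7 h 4 min; less 45 min break → 6 h 19 min
Wed: 06:34–15:29 = 8 h 55 min; less 45 min break → 8 h 10 min
Thu: 09:55–18:17 = 8 h 22 min; less 45 min break → 7 h 37 min
Fri: 07:21–15:48 = 8 h 27 min; less 45 min break → 7 h 42 min
Sat: 08:41–15:48 = 7 h 7 min; less 45 min break → 6 h 22 min
Sun: 07:54–18:48 = 10 h 54 min; less 45 min break → 10 h 9 min
Total worked: 46 h 19 min = 46.32 h.
Threshold 40 h → overtime 6 h 19 min, regular 40 h 0 min.

Regular 40.00 hours, overtime 6.32 hours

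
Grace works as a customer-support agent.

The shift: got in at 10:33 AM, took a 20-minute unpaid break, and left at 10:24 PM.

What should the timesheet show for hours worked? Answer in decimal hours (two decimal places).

11.52 hours

The shift: 10:33 AM–10:24 PM = 11 h 51 min; less 20 min break → 11 h 31 min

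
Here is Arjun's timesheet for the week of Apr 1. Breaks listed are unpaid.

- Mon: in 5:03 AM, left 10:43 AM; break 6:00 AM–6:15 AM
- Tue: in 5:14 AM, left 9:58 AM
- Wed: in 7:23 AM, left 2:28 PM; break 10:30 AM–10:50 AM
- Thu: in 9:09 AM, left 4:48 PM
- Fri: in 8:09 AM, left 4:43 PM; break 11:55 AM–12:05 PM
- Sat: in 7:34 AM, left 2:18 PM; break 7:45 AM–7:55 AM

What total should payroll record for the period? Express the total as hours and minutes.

39 h 31 min

Mon: 5:03 AM–10:43 AM = 5 h 40 min; less 15 min break → 5 h 25 min
Tue: 5:14 AM–9:58 AM = 4 h 44 min
Wed: 7:23 AM–2:28 PM = 7 h 5 min; less 20 min break → 6 h 45 min
Thu: 9:09 AM–4:48 PM = 7 h 39 min
Fri: 8:09 AM–4:43 PM = 8 h 34 min; less 10 min break → 8 h 24 min
Sat: 7:34 AM–2:18 PM = 6 h 44 min; less 10 min break → 6 h 34 min
Total: 5 h 25 min + 4 h 44 min + 6 h 45 min + 7 h 39 min + 8 h 24 min + 6 h 34 min = 39 h 31 min.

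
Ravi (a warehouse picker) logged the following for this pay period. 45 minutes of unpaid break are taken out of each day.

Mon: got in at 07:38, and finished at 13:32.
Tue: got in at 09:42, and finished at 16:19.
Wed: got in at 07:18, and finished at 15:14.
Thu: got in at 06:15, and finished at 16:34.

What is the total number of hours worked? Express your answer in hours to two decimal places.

Mon: 07:38–13:32 = 5 h 54 min; less 45 min break → 5 h 9 min
Tue: 09:42–16:19 = 6 h 37 min; less 45 min break → 5 h 52 min
Wed: 07:18–15:14 = 7 h 56 min; less 45 min break → 7 h 11 min
Thu: 06:15–16:34 = 10 h 19 min; less 45 min break → 9 h 34 min
Total: 5 h 9 min + 5 h 52 min + 7 h 11 min + 9 h 34 min = 27 h 46 min.

27.77 hours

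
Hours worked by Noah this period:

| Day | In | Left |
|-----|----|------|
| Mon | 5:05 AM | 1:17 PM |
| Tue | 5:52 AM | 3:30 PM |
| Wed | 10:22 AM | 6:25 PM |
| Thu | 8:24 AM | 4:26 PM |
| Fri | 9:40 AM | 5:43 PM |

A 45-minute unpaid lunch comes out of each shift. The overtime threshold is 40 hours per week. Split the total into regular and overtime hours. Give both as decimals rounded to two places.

Mon: 5:05 AM–1:17 PM = 8 h 12 min; less 45 min break → 7 h 27 min
Tue: 5:52 AM–3:30 PM = 9 h 38 min; less 45 min break → 8 h 53 min
Wed: 10:22 AM–6:25 PM = 8 h 3 min; less 45 min break → 7 h 18 min
Thu: 8:24 AM–4:26 PM = 8 h 2 min; less 45 min break → 7 h 17 min
Fri: 9:40 AM–5:43 PM = 8 h 3 min; less 45 min break → 7 h 18 min
Total worked: 38 h 13 min = 38.22 h.
Threshold 40 h → overtime 0 h 0 min, regular 38 h 13 min.

Regular 38.22 hours, overtime 0.00 hours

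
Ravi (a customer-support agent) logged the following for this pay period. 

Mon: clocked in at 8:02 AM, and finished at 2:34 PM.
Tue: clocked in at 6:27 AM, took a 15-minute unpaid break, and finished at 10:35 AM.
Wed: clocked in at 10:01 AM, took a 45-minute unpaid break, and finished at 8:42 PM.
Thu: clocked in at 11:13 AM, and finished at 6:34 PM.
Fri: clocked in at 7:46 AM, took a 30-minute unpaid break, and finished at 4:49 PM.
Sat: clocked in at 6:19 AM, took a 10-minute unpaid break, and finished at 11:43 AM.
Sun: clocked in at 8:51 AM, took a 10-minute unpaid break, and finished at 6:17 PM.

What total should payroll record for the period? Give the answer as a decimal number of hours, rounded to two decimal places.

Mon: 8:02 AM–2:34 PM = 6 h 32 min
Tue: 6:27 AM–10:35 AM = 4 h 8 min; less 15 min break → 3 h 53 min
Wed: 10:01 AM–8:42 PM = 10 h 41 min; less 45 min break → 9 h 56 min
Thu: 11:13 AM–6:34 PM = 7 h 21 min
Fri: 7:46 AM–4:49 PM = 9 h 3 min; less 30 min break → 8 h 33 min
Sat: 6:19 AM–11:43 AM = 5 h 24 min; less 10 min break → 5 h 14 min
Sun: 8:51 AM–6:17 PM = 9 h 26 min; less 10 min break → 9 h 16 min
Total: 6 h 32 min + 3 h 53 min + 9 h 56 min + 7 h 21 min + 8 h 33 min + 5 h 14 min + 9 h 16 min = 50 h 45 min.

50.75 hours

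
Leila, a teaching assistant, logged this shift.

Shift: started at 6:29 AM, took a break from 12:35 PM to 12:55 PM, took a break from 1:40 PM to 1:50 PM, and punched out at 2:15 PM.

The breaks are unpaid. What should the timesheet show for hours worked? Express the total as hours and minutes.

Shift: 6:29 AM–2:15 PM = 7 h 46 min; less 30 min break → 7 h 16 min

7 h 16 min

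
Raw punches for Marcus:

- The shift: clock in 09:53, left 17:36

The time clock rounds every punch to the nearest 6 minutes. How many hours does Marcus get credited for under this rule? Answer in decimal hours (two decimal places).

The shift: in 09:53→09:54, out 17:36→17:36; 7 h 42 min

7.70 hours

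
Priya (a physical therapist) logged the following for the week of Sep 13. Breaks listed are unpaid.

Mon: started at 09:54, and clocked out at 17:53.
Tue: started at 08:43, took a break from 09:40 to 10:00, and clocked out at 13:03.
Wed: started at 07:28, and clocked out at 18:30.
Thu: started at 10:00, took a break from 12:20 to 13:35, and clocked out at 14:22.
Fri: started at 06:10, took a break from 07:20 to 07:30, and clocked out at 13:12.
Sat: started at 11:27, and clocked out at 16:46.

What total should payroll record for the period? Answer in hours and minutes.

38 h 19 min

Mon: 09:54–17:53 = 7 h 59 min
Tue: 08:43–13:03 = 4 h 20 min; less 20 min break → 4 h 0 min
Wed: 07:28–18:30 = 11 h 2 min
Thu: 10:00–14:22 = 4 h 22 min; less 75 min break → 3 h 7 min
Fri: 06:10–13:12 = 7 h 2 min; less 10 min break → 6 h 52 min
Sat: 11:27–16:46 = 5 h 19 min
Total: 7 h 59 min + 4 h 0 min + 11 h 2 min + 3 h 7 min + 6 h 52 min + 5 h 19 min = 38 h 19 min.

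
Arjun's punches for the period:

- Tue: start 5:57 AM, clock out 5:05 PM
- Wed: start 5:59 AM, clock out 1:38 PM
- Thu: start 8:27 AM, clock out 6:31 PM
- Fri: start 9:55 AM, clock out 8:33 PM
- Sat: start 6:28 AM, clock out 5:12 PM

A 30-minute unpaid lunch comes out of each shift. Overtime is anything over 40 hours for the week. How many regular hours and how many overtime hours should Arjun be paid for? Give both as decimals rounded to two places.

Regular 40.00 hours, overtime 7.72 hours

Tue: 5:57 AM–5:05 PM = 11 h 8 min; less 30 min break → 10 h 38 min
Wed: 5:59 AM–1:38 PM = 7 h 39 min; less 30 min break → 7 h 9 min
Thu: 8:27 AM–6:31 PM = 10 h 4 min; less 30 min break → 9 h 34 min
Fri: 9:55 AM–8:33 PM = 10 h 38 min; less 30 min break → 10 h 8 min
Sat: 6:28 AM–5:12 PM = 10 h 44 min; less 30 min break → 10 h 14 min
Total worked: 47 h 43 min = 47.72 h.
Threshold 40 h → overtime 7 h 43 min, regular 40 h 0 min.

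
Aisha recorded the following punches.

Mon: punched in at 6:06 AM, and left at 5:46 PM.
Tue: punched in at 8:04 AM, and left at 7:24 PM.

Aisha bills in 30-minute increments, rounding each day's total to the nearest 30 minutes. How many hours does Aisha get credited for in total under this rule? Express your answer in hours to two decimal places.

23.00 hours

Mon: 6:06 AM–5:46 PM = 11 h 40 min → rounds to 11 h 30 min
Tue: 8:04 AM–7:24 PM = 11 h 20 min → rounds to 11 h 30 min
Total credited: 23 h 0 min.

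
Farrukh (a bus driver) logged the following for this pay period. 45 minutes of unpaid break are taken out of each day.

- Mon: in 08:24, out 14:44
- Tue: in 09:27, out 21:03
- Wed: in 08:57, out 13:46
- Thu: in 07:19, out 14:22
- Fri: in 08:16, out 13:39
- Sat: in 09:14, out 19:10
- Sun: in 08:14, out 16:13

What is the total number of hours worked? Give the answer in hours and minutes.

47 h 51 min

Mon: 08:24–14:44 = 6 h 20 min; less 45 min break → 5 h 35 min
Tue: 09:27–21:03 = 11 h 36 min; less 45 min break → 10 h 51 min
Wed: 08:57–13:46 = 4 h 49 min; less 45 min break → 4 h 4 min
Thu: 07:19–14:22 = 7 h 3 min; less 45 min break → 6 h 18 min
Fri: 08:16–13:39 = 5 h 23 min; less 45 min break → 4 h 38 min
Sat: 09:14–19:10 = 9 h 56 min; less 45 min break → 9 h 11 min
Sun: 08:14–16:13 = 7 h 59 min; less 45 min break → 7 h 14 min
Total: 5 h 35 min + 10 h 51 min + 4 h 4 min + 6 h 18 min + 4 h 38 min + 9 h 11 min + 7 h 14 min = 47 h 51 min.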